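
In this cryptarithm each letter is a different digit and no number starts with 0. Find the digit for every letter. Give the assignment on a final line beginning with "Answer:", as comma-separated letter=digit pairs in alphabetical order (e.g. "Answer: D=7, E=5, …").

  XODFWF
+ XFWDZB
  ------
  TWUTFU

Step 1. [col 1: F + B ≡ U (mod 10)] no forcing yet in column 1 (carry-in 0); U=3 is free and consistent — try it. So U=3.
Step 2. [col 1: F + B ≡ U (mod 10)] no forcing yet in column 1 (carry-in 0); F=4 is free and consistent — try it ⇒ F=4.
Step 3. [col 1: F + B ≡ U (mod 10)] column 1 reads F+B+carry(0)=U with F=4, U=3; with digits 3,4 already taken and all letters distinct, the only value for B is 9 ⇒ B=9.
Step 4. [col 2: W + Z ≡ F (mod 10)] column 2 (W + Z ≡ F (mod 10), carry-in 1) doesn't pin W yet; pick W=5 and continue ⇒ W=5.
Step 5. [col 2: W + Z ≡ F (mod 10)] column 2: given W=5, F=4, carry-in 1, and digits 3,4,5,9 already taken and all letters distinct, W+Z≡F (mod 10) forces Z=8 ⇒ Z=8.
Step 6. [col 3: F + D ≡ T (mod 10)] D=7 is one option consistent with column 3 (F + D ≡ T (mod 10), carry-in 1) — take it ⇒ D=7.
Step 7. [col 3: F + D ≡ T (mod 10)] from column 3 (F=4, D=7, carry-in 1, digits 3,4,5,7,8,9 already taken and all letters distinct): T must equal 2, so T=2.
Step 8. [col 5: O + F ≡ W (mod 10)] from column 5 (F=4, W=5, carry-in 1, digits 2,3,4,5,7,8,9 already taken and all letters distinct): O must equal 0, so O=0.
Step 9. [col 6: X + X ≡ T (mod 10)] X=1 is one option consistent with column 6 (X + X ≡ T (mod 10), carry-in 0) — take it, so X=1.

Answer: B=9, D=7, F=4, O=0, T=2, U=3, W=5, X=1, Z=8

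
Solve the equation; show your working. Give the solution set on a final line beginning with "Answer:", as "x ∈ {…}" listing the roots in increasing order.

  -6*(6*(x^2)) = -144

Step 1. [-6*(6*(x^2)) = -144] -6·(inner) — divide through by -6. So div: 6*(x^2) = 24.
Step 2. [6*(x^2) = 24] divide by the outer 6 ⇒ div: x^2 = 4.
Step 3. [x^2 = 4] √ both sides: 4 ≥ 0 gives two branches, so sqrt: x = 2 or -2.

Answer: x ∈ {-2, 2}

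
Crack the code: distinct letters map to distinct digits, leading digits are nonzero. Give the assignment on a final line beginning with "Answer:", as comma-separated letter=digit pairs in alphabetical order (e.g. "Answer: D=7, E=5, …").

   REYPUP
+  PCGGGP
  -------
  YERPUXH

Step 1. [Y] Y is the leading digit of a 7-digit sum of two 6-digit numbers; the final carry is exactly 1. So Y=1.
Step 2. [col 1: P + P ≡ H (mod 10)] several values work for P in column 1 (P + P ≡ H (mod 10), carry-in 0); try P=7. So P=7.
Step 3. [col 1: P + P ≡ H (mod 10)] column 1 reads P+P+carry(0)=H with P=7; with digits 1,7 already taken and all letters distinct, the only value for H is 4 ⇒ H=4.
Step 4. [col 2: U + G ≡ X (mod 10)] G=5 is one option consistent with column 2 (U + G ≡ X (mod 10), carry-in 1) — take it ⇒ G=5.
Step 5. [col 2: U + G ≡ X (mod 10)] several values work for U in column 2 (U + G ≡ X (mod 10), carry-in 1); try U=2 ⇒ U=2.
Step 6. [col 2: U + G ≡ X (mod 10)] from column 2 (U=2, G=5, carry-in 1, digits 1,2,4,5,7 already taken and all letters distinct): X must equal 8, so X=8.
Step 7. [col 5: E + C ≡ R (mod 10)] from column 5 (nothing yet, carry-in 0, digits 1,2,4,5,7,8 already taken and all letters distinct): R must equal 9 ⇒ R=9.
Step 8. [col 5: E + C ≡ R (mod 10)] no forcing yet in column 5 (carry-in 0); C=3 is free and consistent — try it, so C=3.
Step 9. [col 5: E + C ≡ R (mod 10)] in column 5 we have E+C≡R with carry-in 0; given C=3, R=9 and digits 1,2,3,4,5,7,8,9 already taken and all letters distinct, that pins E to 6, so E=6.

Answer: C=3, E=6, G=5, H=4, P=7, R=9, U=2, X=8, Y=1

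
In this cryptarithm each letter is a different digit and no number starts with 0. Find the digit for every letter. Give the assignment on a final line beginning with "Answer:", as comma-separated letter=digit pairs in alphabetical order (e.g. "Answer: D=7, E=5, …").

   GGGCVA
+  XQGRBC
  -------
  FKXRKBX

Step 1. [col 1: A + C ≡ X (mod 10)] no forcing yet in column 1 (carry-in 0); A=4 is free and consistent — try it ⇒ A=4.
Step 2. [F] F is the leading digit of a 7-digit sum of two 6-digit numbers; the final carry is exactly 1. So F=1.
Step 3. [col 1: A + C ≡ X (mod 10)] several values work for C in column 1 (A + C ≡ X (mod 10), carry-in 0); try C=5. So C=5.
Step 4. [col 1: A + C ≡ X (mod 10)] column 1: given A=4, C=5, carry-in 0, and digits 1,4,5 already taken and all letters distinct, A+C≡X (mod 10) forces X=9, so X=9.
Step 5. [col 2: V + B ≡ B (mod 10)] from column 2 (nothing yet, carry-in 0, digits 1,4,5,9 already taken and all letters distinct): V must equal 0. So V=0.
Step 6. [col 2: V + B ≡ B (mod 10)] B=8 is one option consistent with column 2 (V + B ≡ B (mod 10), carry-in 0) — take it ⇒ B=8.
Step 7. [col 3: C + R ≡ K (mod 10)] R=7 is one option consistent with column 3 (C + R ≡ K (mod 10), carry-in 0) — take it, so R=7.
Step 8. [col 3: C + R ≡ K (mod 10)] from column 3 (C=5, R=7, carry-in 0, digits 0,1,4,5,7,8,9 already taken and all letters distinct): K must equal 2, so K=2.
Step 9. [col 4: G + G ≡ R (mod 10)] column 4: given R=7, carry-in 1, and digits 0,1,2,4,5,7,8,9 already taken and all letters distinct, G+G≡R (mod 10) forces G=3. So G=3.
Step 10. [col 5: G + Q ≡ X (mod 10)] column 5 reads G+Q+carry(0)=X with G=3, X=9; with digits 0,1,2,3,4,5,7,8,9 already taken and all letters distinct, the only value for Q is 6 ⇒ Q=6.

Answer: A=4, B=8, C=5, F=1, G=3, K=2, Q=6, R=7, V=0, X=9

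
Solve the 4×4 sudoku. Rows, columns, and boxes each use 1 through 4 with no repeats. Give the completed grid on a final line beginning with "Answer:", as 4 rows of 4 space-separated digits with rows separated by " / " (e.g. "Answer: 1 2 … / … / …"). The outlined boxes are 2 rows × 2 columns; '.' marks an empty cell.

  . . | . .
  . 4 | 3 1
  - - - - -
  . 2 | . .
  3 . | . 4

Step 1. [r4c2∈{1}] r4c2's peers cover all but 1 ⇒ r4c2=1.
Step 2. [r1c4∈{2}] only 2 remains possible at r1c4. So r1c4=2.
Step 3. [r3c3∈{1}] only 1 remains possible at r3c3, so r3c3=1.
Step 4. [r2c1∈{2}] nothing but 2 survives at r2c1, so r2c1=2.
Step 5. [r4c3∈{2}] r4c3's peers cover all but 2. So r4c3=2.
Step 6. [r1c2∈{3}] only 3 remains possible at r1c2. So r1c2=3.
Step 7. [r1c3∈{4}] nothing but 4 survives at r1c3, so r1c3=4.
Step 8. [r3c1∈{4}] nothing but 4 survives at r3c1. So r3c1=4.
Step 9. [r3c4∈{3}] nothing but 3 survives at r3c4, so r3c4=3.
Step 10. [r1c1∈{1}] r1c1 has the single candidate 1. So r1c1=1.

Answer: 1 3 4 2 / 2 4 3 1 / 4 2 1 3 / 3 1 2 4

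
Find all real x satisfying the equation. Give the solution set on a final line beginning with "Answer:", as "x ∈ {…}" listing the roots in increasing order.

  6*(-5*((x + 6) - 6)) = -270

Step 1. [6*(-5*((x + 6) - 6)) = -270] 6·(inner) — divide through by 6. So div: -5*((x + 6) - 6) = -45.
Step 2. [-5*((x + 6) - 6) = -45] divide by the outer -5, so div: (x + 6) - 6 = 9.
Step 3. [(x + 6) - 6 = 9] 6 comes off first (add 6). So sub: x + 6 = 15.
Step 4. [x + 6 = 15] peel the +6: subtract 6 from each side ⇒ sub: x = 9.

Answer: x ∈ {9}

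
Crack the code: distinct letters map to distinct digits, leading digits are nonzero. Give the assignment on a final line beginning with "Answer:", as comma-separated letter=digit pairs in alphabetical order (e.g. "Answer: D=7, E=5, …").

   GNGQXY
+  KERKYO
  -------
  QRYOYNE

Step 1. [col 1: Y + O ≡ E (mod 10)] several values work for E in column 1 (Y + O ≡ E (mod 10), carry-in 0); try E=0. So E=0.
Step 2. [Q] Q is the leading digit of a 7-digit sum of two 6-digit numbers; the final carry is exactly 1, so Q=1.
Step 3. [col 1: Y + O ≡ E (mod 10)] O=3 is one option consistent with column 1 (Y + O ≡ E (mod 10), carry-in 0) — take it, so O=3.
Step 4. [col 1: Y + O ≡ E (mod 10)] from column 1 (O=3, E=0, carry-in 0, digits 0,1,3 already taken and all letters distinct): Y must equal 7, so Y=7.
Step 5. [col 2: X + Y ≡ N (mod 10)] X=8 is one option consistent with column 2 (X + Y ≡ N (mod 10), carry-in 1) — take it, so X=8.
Step 6. [col 2: X + Y ≡ N (mod 10)] from column 2 (X=8, Y=7, carry-in 1, digits 0,1,3,7,8 already taken and all letters distinct): N must equal 6 ⇒ N=6.
Step 7. [col 3: Q + K ≡ Y (mod 10)] from column 3 (Q=1, Y=7, carry-in 1, digits 0,1,3,6,7,8 already taken and all letters distinct): K must equal 5, so K=5.
Step 8. [col 4: G + R ≡ O (mod 10)] column 4 (G + R ≡ O (mod 10), carry-in 0) doesn't pin G yet; pick G=9 and continue ⇒ G=9.
Step 9. [col 4: G + R ≡ O (mod 10)] in column 4 we have G+R≡O with carry-in 0; given G=9, O=3 and digits 0,1,3,5,6,7,8,9 already taken and all letters distinct, that pins R to 4. So R=4.

Answer: E=0, G=9, K=5, N=6, O=3, Q=1, R=4, X=8, Y=7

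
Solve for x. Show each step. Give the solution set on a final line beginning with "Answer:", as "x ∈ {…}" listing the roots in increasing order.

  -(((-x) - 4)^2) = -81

Step 1. [-(((-x) - 4)^2) = -81] LHS negated; negate both sides. So neg: ((-x) - 4)^2 = 81.
Step 2. [((-x) - 4)^2 = 81] 81 ≥ 0, LHS is (·)² — take ±√, so sqrt: (-x) - 4 = 9 or -9.
Step 3. [(-x) - 4 = 9 or -9] the outer -4 inverts by adding 4. So sub: -x = 13 or -5.
Step 4. [-x = 13 or -5] LHS negated; negate both sides ⇒ neg: x = -13 or 5.

Answer: x ∈ {-13, 5}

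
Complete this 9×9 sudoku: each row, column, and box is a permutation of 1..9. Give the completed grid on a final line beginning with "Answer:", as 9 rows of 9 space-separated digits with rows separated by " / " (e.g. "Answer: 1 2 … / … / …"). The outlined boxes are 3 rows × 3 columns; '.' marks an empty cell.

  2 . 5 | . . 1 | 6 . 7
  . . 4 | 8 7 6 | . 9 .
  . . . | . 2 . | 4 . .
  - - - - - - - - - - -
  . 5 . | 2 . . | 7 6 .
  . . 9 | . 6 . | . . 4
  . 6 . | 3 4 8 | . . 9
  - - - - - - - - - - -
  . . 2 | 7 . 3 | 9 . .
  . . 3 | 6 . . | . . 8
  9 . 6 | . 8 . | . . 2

Step 1. [r5c7∈{1,2,3,5,8}] across col 7, 8 lands solely at r5c7 ⇒ r5c7=8.
Step 2. [r4c1∈{1,3,4,8}] row 4 places 4 nowhere but r4c1 ⇒ r4c1=4.
Step 3. [r4c9∈{1,3}] in row 4, 3 fits only at r4c9, so r4c9=3.
Step 4. [r5c2∈{1,2,3,7}] col 2 places 2 nowhere but r5c2 ⇒ r5c2=2.
Step 5. [r5c1∈{1,3,7}] 3 has one home in row 5: r5c1 ⇒ r5c1=3.
Step 6. [r2c1∈{1}] r2c1's peers cover all but 1 ⇒ r2c1=1.
Step 7. [r2c9∈{5}] r2c9 has the single candidate 5 ⇒ r2c9=5.
Step 8. [r4c6∈{9}] r4c6 is down to just 9 ⇒ r4c6=9.
Step 9. [r4c5∈{1}] r4c5 is down to just 1, so r4c5=1.
Step 10. [r5c8∈{1,5}] in row 5, 1 fits only at r5c8. So r5c8=1.
Step 11. [r7c5∈{5}] r7c5 is down to just 5 ⇒ r7c5=5.
Step 12. [r9c6∈{4}] nothing but 4 survives at r9c6, so r9c6=4.
Step 13. [r8c1∈{5,7}] across col 1, 5 lands solely at r8c1 ⇒ r8c1=5.
Step 14. [r2c2∈{3}] nothing but 3 survives at r2c2, so r2c2=3.
Step 15. [r3c8∈{3,8}] 3 has one home in row 3: r3c8. So r3c8=3.
Step 16. [r8c7∈{1}] r8c7 is down to just 1, so r8c7=1.
Step 17. [r7c2∈{1,4,8}] 1 has one home in row 7: r7c2, so r7c2=1.
Step 18. [r9c2∈{7}] only 7 remains possible at r9c2. So r9c2=7.
Step 19. [r6c1∈{7}] nothing but 7 survives at r6c1. So r6c1=7.
Step 20. [r5c4∈{5}] only 5 remains possible at r5c4 ⇒ r5c4=5.
Step 21. [r3c4∈{9}] r3c4's peers cover all but 9 ⇒ r3c4=9.
Step 22. [r3c2∈{8}] r3c2 is down to just 8. So r3c2=8.
Step 23. [r6c8∈{2,5}] col 8 places 2 nowhere but r6c8 ⇒ r6c8=2.
Step 24. [r9c8∈{5}] nothing but 5 survives at r9c8 ⇒ r9c8=5.
Step 25. [r7c8∈{4}] r7c8 has the single candidate 4, so r7c8=4.
Step 26. [r7c9∈{6}] r7c9 has the single candidate 6. So r7c9=6.
Step 27. [r5c6∈{7}] r5c6's peers cover all but 7. So r5c6=7.
Step 28. [r1c4∈{4}] r1c4's peers cover all but 4, so r1c4=4.
Step 29. [r1c2∈{9}] r1c2 has the single candidate 9, so r1c2=9.
Step 30. [r3c6∈{5}] only 5 remains possible at r3c6. So r3c6=5.
Step 31. [r3c9∈{1}] r3c9 is down to just 1 ⇒ r3c9=1.
Step 32. [r1c8∈{8}] nothing but 8 survives at r1c8, so r1c8=8.
Step 33. [r8c2∈{4}] r8c2 is down to just 4 ⇒ r8c2=4.
Step 34. [r6c3∈{1}] only 1 remains possible at r6c3 ⇒ r6c3=1.
Step 35. [r3c1∈{6}] r3c1 is down to just 6, so r3c1=6.
Step 36. [r8c5∈{9}] nothing but 9 survives at r8c5. So r8c5=9.
Step 37. [r2c7∈{2}] only 2 remains possible at r2c7, so r2c7=2.
Step 38. [r4c3∈{8}] r4c3 is down to just 8 ⇒ r4c3=8.
Step 39. [r9c4∈{1}] r9c4 is down to just 1 ⇒ r9c4=1.
Step 40. [r8c8∈{7}] nothing but 7 survives at r8c8 ⇒ r8c8=7.
Step 41. [r3c3∈{7}] only 7 remains possible at r3c3 ⇒ r3c3=7.
Step 42. [r9c7∈{3}] r9c7's peers cover all but 3, so r9c7=3.
Step 43. [r1c5∈{3}] only 3 remains possible at r1c5. So r1c5=3.
Step 44. [r6c7∈{5}] only 5 remains possible at r6c7. So r6c7=5.
Step 45. [r7c1∈{8}] nothing but 8 survives at r7c1 ⇒ r7c1=8.
Step 46. [r8c6∈{2}] r8c6 is down to just 2 ⇒ r8c6=2.

Answer: 2 9 5 4 3 1 6 8 7 / 1 3 4 8 7 6 2 9 5 / 6 8 7 9 2 5 4 3 1 / 4 5 8 2 1 9 7 6 3 / 3 2 9 5 6 7 8 1 4 / 7 6 1 3 4 8 5 2 9 / 8 1 2 7 5 3 9 4 6 / 5 4 3 6 9 2 1 7 8 / 9 7 6 1 8 4 3 5 2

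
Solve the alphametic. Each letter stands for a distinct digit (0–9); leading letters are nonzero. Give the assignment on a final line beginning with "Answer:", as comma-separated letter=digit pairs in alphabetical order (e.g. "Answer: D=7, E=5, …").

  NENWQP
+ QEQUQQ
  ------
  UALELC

Step 1. [col 1: P + Q ≡ C (mod 10)] P=8 is one option consistent with column 1 (P + Q ≡ C (mod 10), carry-in 0) — take it. So P=8.
Step 2. [col 1: P + Q ≡ C (mod 10)] several values work for C in column 1 (P + Q ≡ C (mod 10), carry-in 0); try C=0 ⇒ C=0.
Step 3. [col 1: P + Q ≡ C (mod 10)] column 1: given P=8, C=0, carry-in 0, and digits 0,8 already taken and all letters distinct, P+Q≡C (mod 10) forces Q=2. So Q=2.
Step 4. [col 2: Q + Q ≡ L (mod 10)] column 2 reads Q+Q+carry(1)=L with Q=2; with digits 0,2,8 already taken and all letters distinct, the only value for L is 5 ⇒ L=5.
Step 5. [col 3: W + U ≡ E (mod 10)] U=6 is one option consistent with column 3 (W + U ≡ E (mod 10), carry-in 0) — take it. So U=6.
Step 6. [col 3: W + U ≡ E (mod 10)] several values work for E in column 3 (W + U ≡ E (mod 10), carry-in 0); try E=7. So E=7.
Step 7. [col 3: W + U ≡ E (mod 10)] in column 3 we have W+U≡E with carry-in 0; given U=6, E=7 and digits 0,2,5,6,7,8 already taken and all letters distinct, that pins W to 1 ⇒ W=1.
Step 8. [col 4: N + Q ≡ L (mod 10)] column 4 reads N+Q+carry(0)=L with Q=2, L=5; with digits 0,1,2,5,6,7,8 already taken and all letters distinct, the only value for N is 3, so N=3.
Step 9. [col 5: E + E ≡ A (mod 10)] column 5 reads E+E+carry(0)=A with E=7; with digits 0,1,2,3,5,6,7,8 already taken and all letters distinct, the only value for A is 4, so A=4.

Answer: A=4, C=0, E=7, L=5, N=3, P=8, Q=2, U=6, W=1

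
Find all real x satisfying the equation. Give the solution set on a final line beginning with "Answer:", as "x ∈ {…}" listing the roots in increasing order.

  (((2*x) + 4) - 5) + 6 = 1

Step 1. [(((2*x) + 4) - 5) + 6 = 1] subtract 6: x sits inside (… + 6) ⇒ sub: ((2*x) + 4) - 5 = -5.
Step 2. [((2*x) + 4) - 5 = -5] 5 comes off first (add 5). So sub: (2*x) + 4 = 0.
Step 3. [(2*x) + 4 = 0] peel the +4: subtract 4 from each side. So sub: 2*x = -4.
Step 4. [2*x = -4] 2 out front; divide by 2. So div: x = -2.

Answer: x ∈ {-2}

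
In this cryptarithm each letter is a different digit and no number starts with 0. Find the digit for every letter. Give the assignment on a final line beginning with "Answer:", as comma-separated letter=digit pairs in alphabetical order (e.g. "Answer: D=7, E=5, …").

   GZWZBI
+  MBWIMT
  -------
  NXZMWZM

Step 1. [col 1: I + T ≡ M (mod 10)] column 1 (I + T ≡ M (mod 10), carry-in 0) doesn't pin T yet; pick T=4 and continue. So T=4.
Step 2. [N] the sum has 7 digits but both addends have 6; that extra leading digit N is the final carry, namely 1, so N=1.
Step 3. [col 1: I + T ≡ M (mod 10)] M=6 is one option consistent with column 1 (I + T ≡ M (mod 10), carry-in 0) — take it. So M=6.
Step 4. [col 1: I + T ≡ M (mod 10)] column 1 reads I+T+carry(0)=M with T=4, M=6; with digits 1,4,6 already taken and all letters distinct, the only value for I is 2 ⇒ I=2.
Step 5. [col 2: B + M ≡ Z (mod 10)] column 2 (B + M ≡ Z (mod 10), carry-in 0) doesn't pin Z yet; pick Z=5 and continue. So Z=5.
Step 6. [col 2: B + M ≡ Z (mod 10)] from column 2 (M=6, Z=5, carry-in 0, digits 1,2,4,5,6 already taken and all letters distinct): B must equal 9. So B=9.
Step 7. [col 3: Z + I ≡ W (mod 10)] in column 3 we have Z+I≡W with carry-in 1; given Z=5, I=2 and digits 1,2,4,5,6,9 already taken and all letters distinct, that pins W to 8, so W=8.
Step 8. [col 6: G + M ≡ X (mod 10)] several values work for G in column 6 (G + M ≡ X (mod 10), carry-in 1); try G=3. So G=3.
Step 9. [col 6: G + M ≡ X (mod 10)] in column 6 we have G+M≡X with carry-in 1; given G=3, M=6 and digits 1,2,3,4,5,6,8,9 already taken and all letters distinct, that pins X to 0 ⇒ X=0.

Answer: B=9, G=3, I=2, M=6, N=1, T=4, W=8, X=0, Z=5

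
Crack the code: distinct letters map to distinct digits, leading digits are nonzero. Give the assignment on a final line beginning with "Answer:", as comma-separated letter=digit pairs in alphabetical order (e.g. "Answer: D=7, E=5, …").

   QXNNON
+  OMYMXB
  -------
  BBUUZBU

Step 1. [col 1: N + B ≡ U (mod 10)] N=5 is one option consistent with column 1 (N + B ≡ U (mod 10), carry-in 0) — take it, so N=5.
Step 2. [col 1: N + B ≡ U (mod 10)] column 1 (N + B ≡ U (mod 10), carry-in 0) doesn't pin U yet; pick U=6 and continue. So U=6.
Step 3. [col 1: N + B ≡ U (mod 10)] column 1: given N=5, U=6, carry-in 0, and digits 5,6 already taken and all letters distinct, N+B≡U (mod 10) forces B=1, so B=1.
Step 4. [col 2: O + X ≡ B (mod 10)] several values work for X in column 2 (O + X ≡ B (mod 10), carry-in 0); try X=9 ⇒ X=9.
Step 5. [col 2: O + X ≡ B (mod 10)] in column 2 we have O+X≡B with carry-in 0; given X=9, B=1 and digits 1,5,6,9 already taken and all letters distinct, that pins O to 2, so O=2.
Step 6. [col 3: N + M ≡ Z (mod 10)] column 3 (N + M ≡ Z (mod 10), carry-in 1) doesn't pin M yet; pick M=7 and continue ⇒ M=7.
Step 7. [col 3: N + M ≡ Z (mod 10)] from column 3 (N=5, M=7, carry-in 1, digits 1,2,5,6,7,9 already taken and all letters distinct): Z must equal 3 ⇒ Z=3.
Step 8. [col 4: N + Y ≡ U (mod 10)] column 4 reads N+Y+carry(1)=U with N=5, U=6; with digits 1,2,3,5,6,7,9 already taken and all letters distinct, the only value for Y is 0 ⇒ Y=0.
Step 9. [col 6: Q + O ≡ B (mod 10)] in column 6 we have Q+O≡B with carry-in 1; given O=2, B=1 and digits 0,1,2,3,5,6,7,9 already taken and all letters distinct, that pins Q to 8, so Q=8.

Answer: B=1, M=7, N=5, O=2, Q=8, U=6, X=9, Y=0, Z=3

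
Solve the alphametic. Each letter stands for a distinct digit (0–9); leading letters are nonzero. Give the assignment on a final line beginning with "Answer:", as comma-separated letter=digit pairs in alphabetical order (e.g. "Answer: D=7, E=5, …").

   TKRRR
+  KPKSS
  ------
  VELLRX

Step 1. [V] V is the leading digit of a 6-digit sum of two 5-digit numbers; the final carry is exactly 1. So V=1.
Step 2. [col 1: R + S ≡ X (mod 10)] X=3 is one option consistent with column 1 (R + S ≡ X (mod 10), carry-in 0) — take it, so X=3.
Step 3. [col 1: R + S ≡ X (mod 10)] column 1 (R + S ≡ X (mod 10), carry-in 0) doesn't pin R yet; pick R=4 and continue ⇒ R=4.
Step 4. [col 1: R + S ≡ X (mod 10)] column 1 reads R+S+carry(0)=X with R=4, X=3; with digits 1,3,4 already taken and all letters distinct, the only value for S is 9 ⇒ S=9.
Step 5. [col 3: R + K ≡ L (mod 10)] no forcing yet in column 3 (carry-in 1); L=7 is free and consistent — try it ⇒ L=7.
Step 6. [col 3: R + K ≡ L (mod 10)] column 3: given R=4, L=7, carry-in 1, and digits 1,3,4,7,9 already taken and all letters distinct, R+K≡L (mod 10) forces K=2, so K=2.
Step 7. [col 4: K + P ≡ L (mod 10)] from column 4 (K=2, L=7, carry-in 0, digits 1,2,3,4,7,9 already taken and all letters distinct): P must equal 5 ⇒ P=5.
Step 8. [col 5: T + K ≡ E (mod 10)] column 5 (T + K ≡ E (mod 10), carry-in 0) doesn't pin E yet; pick E=0 and continue. So E=0.
Step 9. [col 5: T + K ≡ E (mod 10)] in column 5 we have T+K≡E with carry-in 0; given K=2, E=0 and digits 0,1,2,3,4,5,7,9 already taken and all letters distinct, that pins T to 8. So T=8.

Answer: E=0, K=2, L=7, P=5, R=4, S=9, T=8, V=1, X=3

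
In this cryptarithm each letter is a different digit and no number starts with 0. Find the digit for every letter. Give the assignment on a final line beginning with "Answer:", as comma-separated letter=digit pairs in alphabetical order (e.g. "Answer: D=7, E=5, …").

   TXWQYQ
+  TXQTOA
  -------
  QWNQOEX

Step 1. [col 1: Q + A ≡ X (mod 10)] column 1 (Q + A ≡ X (mod 10), carry-in 0) doesn't pin A yet; pick A=3 and continue ⇒ A=3.
Step 2. [col 1: Q + A ≡ X (mod 10)] several values work for Q in column 1 (Q + A ≡ X (mod 10), carry-in 0); try Q=1. So Q=1.
Step 3. [col 1: Q + A ≡ X (mod 10)] column 1 reads Q+A+carry(0)=X with Q=1, A=3; with digits 1,3 already taken and all letters distinct, the only value for X is 4 ⇒ X=4.
Step 4. [col 2: Y + O ≡ E (mod 10)] Y=9 is one option consistent with column 2 (Y + O ≡ E (mod 10), carry-in 0) — take it ⇒ Y=9.
Step 5. [col 2: Y + O ≡ E (mod 10)] column 2 (Y + O ≡ E (mod 10), carry-in 0) doesn't pin O yet; pick O=7 and continue, so O=7.
Step 6. [col 2: Y + O ≡ E (mod 10)] from column 2 (Y=9, O=7, carry-in 0, digits 1,3,4,7,9 already taken and all letters distinct): E must equal 6 ⇒ E=6.
Step 7. [col 3: Q + T ≡ O (mod 10)] column 3 reads Q+T+carry(1)=O with Q=1, O=7; with digits 1,3,4,6,7,9 already taken and all letters distinct, the only value for T is 5. So T=5.
Step 8. [col 4: W + Q ≡ Q (mod 10)] column 4: given Q=1, carry-in 0, and digits 1,3,4,5,6,7,9 already taken and all letters distinct, W+Q≡Q (mod 10) forces W=0, so W=0.
Step 9. [col 5: X + X ≡ N (mod 10)] in column 5 we have X+X≡N with carry-in 0; given X=4 and digits 0,1,3,4,5,6,7,9 already taken and all letters distinct, that pins N to 8 ⇒ N=8.

Answer: A=3, E=6, N=8, O=7, Q=1, T=5, W=0, X=4, Y=9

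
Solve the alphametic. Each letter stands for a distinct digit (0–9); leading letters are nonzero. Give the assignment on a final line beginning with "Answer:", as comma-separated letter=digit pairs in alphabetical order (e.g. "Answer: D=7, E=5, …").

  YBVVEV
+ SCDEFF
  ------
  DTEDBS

Step 1. [col 1: V + F ≡ S (mod 10)] several values work for V in column 1 (V + F ≡ S (mod 10), carry-in 0); try V=5 ⇒ V=5.
Step 2. [col 1: V + F ≡ S (mod 10)] several values work for S in column 1 (V + F ≡ S (mod 10), carry-in 0); try S=7 ⇒ S=7.
Step 3. [col 1: V + F ≡ S (mod 10)] from column 1 (V=5, S=7, carry-in 0, digits 5,7 already taken and all letters distinct): F must equal 2. So F=2.
Step 4. [col 2: E + F ≡ B (mod 10)] no forcing yet in column 2 (carry-in 0); E=4 is free and consistent — try it. So E=4.
Step 5. [col 2: E + F ≡ B (mod 10)] column 2: given E=4, F=2, carry-in 0, and digits 2,4,5,7 already taken and all letters distinct, E+F≡B (mod 10) forces B=6. So B=6.
Step 6. [col 3: V + E ≡ D (mod 10)] from column 3 (V=5, E=4, carry-in 0, digits 2,4,5,6,7 already taken and all letters distinct): D must equal 9. So D=9.
Step 7. [col 5: B + C ≡ T (mod 10)] C=3 is one option consistent with column 5 (B + C ≡ T (mod 10), carry-in 1) — take it, so C=3.
Step 8. [col 5: B + C ≡ T (mod 10)] in column 5 we have B+C≡T with carry-in 1; given B=6, C=3 and digits 2,3,4,5,6,7,9 already taken and all letters distinct, that pins T to 0, so T=0.
Step 9. [col 6: Y + S ≡ D (mod 10)] from column 6 (S=7, D=9, carry-in 1, digits 0,2,3,4,5,6,7,9 already taken and all letters distinct): Y must equal 1, so Y=1.

Answer: B=6, C=3, D=9, E=4, F=2, S=7, T=0, V=5, Y=1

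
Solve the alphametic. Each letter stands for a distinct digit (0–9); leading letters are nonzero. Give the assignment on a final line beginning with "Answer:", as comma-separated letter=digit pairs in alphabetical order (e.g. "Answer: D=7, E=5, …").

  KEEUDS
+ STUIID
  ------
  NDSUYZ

Step 1. [col 1: S + D ≡ Z (mod 10)] column 1 (S + D ≡ Z (mod 10), carry-in 0) doesn't pin S yet; pick S=2 and continue ⇒ S=2.
Step 2. [col 1: S + D ≡ Z (mod 10)] no forcing yet in column 1 (carry-in 0); Z=3 is free and consistent — try it ⇒ Z=3.
Step 3. [col 1: S + D ≡ Z (mod 10)] from column 1 (S=2, Z=3, carry-in 0, digits 2,3 already taken and all letters distinct): D must equal 1 ⇒ D=1.
Step 4. [col 2: D + I ≡ Y (mod 10)] no forcing yet in column 2 (carry-in 0); I=9 is free and consistent — try it. So I=9.
Step 5. [col 2: D + I ≡ Y (mod 10)] from column 2 (D=1, I=9, carry-in 0, digits 1,2,3,9 already taken and all letters distinct): Y must equal 0 ⇒ Y=0.
Step 6. [col 3: U + I ≡ U (mod 10)] U=7 is one option consistent with column 3 (U + I ≡ U (mod 10), carry-in 1) — take it, so U=7.
Step 7. [col 4: E + U ≡ S (mod 10)] column 4 reads E+U+carry(1)=S with U=7, S=2; with digits 0,1,2,3,7,9 already taken and all letters distinct, the only value for E is 4 ⇒ E=4.
Step 8. [col 5: E + T ≡ D (mod 10)] column 5: given E=4, D=1, carry-in 1, and digits 0,1,2,3,4,7,9 already taken and all letters distinct, E+T≡D (mod 10) forces T=6. So T=6.
Step 9. [col 6: K + S ≡ N (mod 10)] in column 6 we have K+S≡N with carry-in 1; given S=2 and digits 0,1,2,3,4,6,7,9 already taken and all letters distinct, that pins K to 5. So K=5.
Step 10. [col 6: K + S ≡ N (mod 10)] column 6: given K=5, S=2, carry-in 1, and digits 0,1,2,3,4,5,6,7,9 already taken and all letters distinct, K+S≡N (mod 10) forces N=8, so N=8.

Answer: D=1, E=4, I=9, K=5, N=8, S=2, T=6, U=7, Y=0, Z=3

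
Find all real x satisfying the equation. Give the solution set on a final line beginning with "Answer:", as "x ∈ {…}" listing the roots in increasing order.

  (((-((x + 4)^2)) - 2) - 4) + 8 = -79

Step 1. [(((-((x + 4)^2)) - 2) - 4) + 8 = -79] 8 comes off first (subtract 8). So sub: ((-((x + 4)^2)) - 2) - 4 = -87.
Step 2. [((-((x + 4)^2)) - 2) - 4 = -87] add 4: x sits inside (… - 4) ⇒ sub: (-((x + 4)^2)) - 2 = -83.
Step 3. [(-((x + 4)^2)) - 2 = -83] -2 is outermost — add 2 both sides ⇒ sub: -((x + 4)^2) = -81.
Step 4. [-((x + 4)^2) = -81] flip signs both sides, so neg: (x + 4)^2 = 81.
Step 5. [(x + 4)^2 = 81] 81 ≥ 0, LHS is (·)² — take ±√, so sqrt: x + 4 = 9 or -9.
Step 6. [x + 4 = 9 or -9] 4 comes off first (subtract 4). So sub: x = 5 or -13.

Answer: x ∈ {-13, 5}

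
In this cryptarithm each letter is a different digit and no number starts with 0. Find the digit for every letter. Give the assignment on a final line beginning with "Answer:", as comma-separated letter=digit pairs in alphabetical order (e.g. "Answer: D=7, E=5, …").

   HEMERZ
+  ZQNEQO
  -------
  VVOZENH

Step 1. [col 1: Z + O ≡ H (mod 10)] O=5 is one option consistent with column 1 (Z + O ≡ H (mod 10), carry-in 0) — take it. So O=5.
Step 2. [V] adding two 6-digit numbers gives at most 6+1 digits, and here it does — V is that final carry and must be 1, so V=1.
Step 3. [col 1: Z + O ≡ H (mod 10)] column 1 (Z + O ≡ H (mod 10), carry-in 0) doesn't pin Z yet; pick Z=3 and continue, so Z=3.
Step 4. [col 1: Z + O ≡ H (mod 10)] column 1 reads Z+O+carry(0)=H with Z=3, O=5; with digits 1,3,5 already taken and all letters distinct, the only value for H is 8, so H=8.
Step 5. [col 2: R + Q ≡ N (mod 10)] several values work for Q in column 2 (R + Q ≡ N (mod 10), carry-in 0); try Q=4. So Q=4.
Step 6. [col 2: R + Q ≡ N (mod 10)] several values work for R in column 2 (R + Q ≡ N (mod 10), carry-in 0); try R=2. So R=2.
Step 7. [col 2: R + Q ≡ N (mod 10)] in column 2 we have R+Q≡N with carry-in 0; given R=2, Q=4 and digits 1,2,3,4,5,8 already taken and all letters distinct, that pins N to 6. So N=6.
Step 8. [col 3: E + E ≡ E (mod 10)] in column 3 we have E+E≡E with carry-in 0; given nothing yet and digits 1,2,3,4,5,6,8 already taken and all letters distinct, that pins E to 0, so E=0.
Step 9. [col 4: M + N ≡ Z (mod 10)] column 4: given N=6, Z=3, carry-in 0, and digits 0,1,2,3,4,5,6,8 already taken and all letters distinct, M+N≡Z (mod 10) forces M=7, so M=7.

Answer: E=0, H=8, M=7, N=6, O=5, Q=4, R=2, V=1, Z=3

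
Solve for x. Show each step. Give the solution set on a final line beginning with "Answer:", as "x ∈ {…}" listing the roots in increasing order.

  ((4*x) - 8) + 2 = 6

Step 1. [((4*x) - 8) + 2 = 6] 2 comes off first (subtract 2), so sub: (4*x) - 8 = 4.
Step 2. [(4*x) - 8 = 4] the outer -8 inverts by adding 8. So sub: 4*x = 12.
Step 3. [4*x = 12] 4 out front; divide by 4 ⇒ div: x = 3.

Answer: x ∈ {3}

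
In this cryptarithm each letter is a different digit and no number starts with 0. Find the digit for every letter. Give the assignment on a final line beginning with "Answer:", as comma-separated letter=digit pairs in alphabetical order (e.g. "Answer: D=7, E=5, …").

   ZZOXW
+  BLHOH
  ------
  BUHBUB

Step 1. [col 1: W + H ≡ B (mod 10)] several values work for H in column 1 (W + H ≡ B (mod 10), carry-in 0); try H=4. So H=4.
Step 2. [col 1: W + H ≡ B (mod 10)] several values work for B in column 1 (W + H ≡ B (mod 10), carry-in 0); try B=1. So B=1.
Step 3. [col 1: W + H ≡ B (mod 10)] column 1 reads W+H+carry(0)=B with H=4, B=1; with digits 1,4 already taken and all letters distinct, the only value for W is 7 ⇒ W=7.
Step 4. [col 2: X + O ≡ U (mod 10)] column 2 (X + O ≡ U (mod 10), carry-in 1) doesn't pin X yet; pick X=3 and continue. So X=3.
Step 5. [col 2: X + O ≡ U (mod 10)] U=0 is one option consistent with column 2 (X + O ≡ U (mod 10), carry-in 1) — take it, so U=0.
Step 6. [col 2: X + O ≡ U (mod 10)] column 2: given X=3, U=0, carry-in 1, and digits 0,1,3,4,7 already taken and all letters distinct, X+O≡U (mod 10) forces O=6 ⇒ O=6.
Step 7. [col 4: Z + L ≡ H (mod 10)] several values work for Z in column 4 (Z + L ≡ H (mod 10), carry-in 1); try Z=8. So Z=8.
Step 8. [col 4: Z + L ≡ H (mod 10)] column 4: given Z=8, H=4, carry-in 1, and digits 0,1,3,4,6,7,8 already taken and all letters distinct, Z+L≡H (mod 10) forces L=5 ⇒ L=5.

Answer: B=1, H=4, L=5, O=6, U=0, W=7, X=3, Z=8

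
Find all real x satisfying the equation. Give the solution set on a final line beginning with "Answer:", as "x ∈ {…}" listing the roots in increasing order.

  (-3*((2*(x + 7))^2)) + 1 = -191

Step 1. [(-3*((2*(x + 7))^2)) + 1 = -191] 1 comes off first (subtract 1), so sub: -3*((2*(x + 7))^2) = -192.
Step 2. [-3*((2*(x + 7))^2) = -192] -3 out front; divide by -3, so div: (2*(x + 7))^2 = 64.
Step 3. [(2*(x + 7))^2 = 64] LHS squared, RHS 64 ≥ 0: apply √ (±), so sqrt: 2*(x + 7) = 8 or -8.
Step 4. [2*(x + 7) = 8 or -8] leading coefficient 2: divide by 2. So div: x + 7 = 4 or -4.
Step 5. [x + 7 = 4 or -4] the outer +7 inverts by subtracting 7 ⇒ sub: x = -3 or -11.

Answer: x ∈ {-11, -3}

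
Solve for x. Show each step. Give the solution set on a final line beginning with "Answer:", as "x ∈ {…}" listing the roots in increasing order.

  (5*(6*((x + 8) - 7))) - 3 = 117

Step 1. [(5*(6*((x + 8) - 7))) - 3 = 117] add 3: x sits inside (… - 3) ⇒ sub: 5*(6*((x + 8) - 7)) = 120.
Step 2. [5*(6*((x + 8) - 7)) = 120] 5 out front; divide by 5, so div: 6*((x + 8) - 7) = 24.
Step 3. [6*((x + 8) - 7) = 24] 6·(inner) — divide through by 6, so div: (x + 8) - 7 = 4.
Step 4. [(x + 8) - 7 = 4] add 7: x sits inside (… - 7) ⇒ sub: x + 8 = 11.
Step 5. [x + 8 = 11] the outer +8 inverts by subtracting 8. So sub: x = 3.

Answer: x ∈ {3}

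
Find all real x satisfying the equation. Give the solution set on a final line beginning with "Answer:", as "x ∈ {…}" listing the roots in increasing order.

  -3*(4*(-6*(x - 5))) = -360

Step 1. [-3*(4*(-6*(x - 5))) = -360] divide by the outer -3 ⇒ div: 4*(-6*(x - 5)) = 120.
Step 2. [4*(-6*(x - 5)) = 120] leading coefficient 4: divide by 4 ⇒ div: -6*(x - 5) = 30.
Step 3. [-6*(x - 5) = 30] leading coefficient -6: divide by -6. So div: x - 5 = -5.
Step 4. [x - 5 = -5] 5 comes off first (add 5), so sub: x = 0.

Answer: x ∈ {0}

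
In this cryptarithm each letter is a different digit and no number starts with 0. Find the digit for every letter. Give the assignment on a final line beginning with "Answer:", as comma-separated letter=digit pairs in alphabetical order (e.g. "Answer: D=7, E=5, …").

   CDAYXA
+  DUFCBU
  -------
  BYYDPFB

Step 1. [col 1: A + U ≡ B (mod 10)] A=6 is one option consistent with column 1 (A + U ≡ B (mod 10), carry-in 0) — take it. So A=6.
Step 2. [col 1: A + U ≡ B (mod 10)] several values work for U in column 1 (A + U ≡ B (mod 10), carry-in 0); try U=5 ⇒ U=5.
Step 3. [col 1: A + U ≡ B (mod 10)] column 1: given A=6, U=5, carry-in 0, and digits 5,6 already taken and all letters distinct, A+U≡B (mod 10) forces B=1 ⇒ B=1.
Step 4. [col 2: X + B ≡ F (mod 10)] no forcing yet in column 2 (carry-in 1); F=2 is free and consistent — try it, so F=2.
Step 5. [col 2: X + B ≡ F (mod 10)] column 2: given B=1, F=2, carry-in 1, and digits 1,2,5,6 already taken and all letters distinct, X+B≡F (mod 10) forces X=0 ⇒ X=0.
Step 6. [col 3: Y + C ≡ P (mod 10)] Y=3 is one option consistent with column 3 (Y + C ≡ P (mod 10), carry-in 0) — take it. So Y=3.
Step 7. [col 3: Y + C ≡ P (mod 10)] in column 3 we have Y+C≡P with carry-in 0; given Y=3 and digits 0,1,2,3,5,6 already taken and all letters distinct, that pins P to 7, so P=7.
Step 8. [col 3: Y + C ≡ P (mod 10)] column 3 reads Y+C+carry(0)=P with Y=3, P=7; with digits 0,1,2,3,5,6,7 already taken and all letters distinct, the only value for C is 4, so C=4.
Step 9. [col 4: A + F ≡ D (mod 10)] in column 4 we have A+F≡D with carry-in 0; given A=6, F=2 and digits 0,1,2,3,4,5,6,7 already taken and all letters distinct, that pins D to 8, so D=8.

Answer: A=6, B=1, C=4, D=8, F=2, P=7, U=5, X=0, Y=3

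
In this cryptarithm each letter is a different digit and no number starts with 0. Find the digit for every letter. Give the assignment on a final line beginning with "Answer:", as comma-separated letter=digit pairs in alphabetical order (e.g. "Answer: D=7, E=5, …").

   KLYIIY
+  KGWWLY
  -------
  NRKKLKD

Step 1. [col 1: Y + Y ≡ D (mod 10)] Y=5 is one option consistent with column 1 (Y + Y ≡ D (mod 10), carry-in 0) — take it, so Y=5.
Step 2. [N] the sum has 7 digits but both addends have 6; that extra leading digit N is the final carry, namely 1, so N=1.
Step 3. [col 1: Y + Y ≡ D (mod 10)] in column 1 we have Y+Y≡D with carry-in 0; given Y=5 and digits 1,5 already taken and all letters distinct, that pins D to 0, so D=0.
Step 4. [col 2: I + L ≡ K (mod 10)] I=2 is one option consistent with column 2 (I + L ≡ K (mod 10), carry-in 1) — take it, so I=2.
Step 5. [col 2: I + L ≡ K (mod 10)] several values work for L in column 2 (I + L ≡ K (mod 10), carry-in 1); try L=6 ⇒ L=6.
Step 6. [col 2: I + L ≡ K (mod 10)] column 2: given I=2, L=6, carry-in 1, and digits 0,1,2,5,6 already taken and all letters distinct, I+L≡K (mod 10) forces K=9. So K=9.
Step 7. [col 3: I + W ≡ L (mod 10)] from column 3 (I=2, L=6, carry-in 0, digits 0,1,2,5,6,9 already taken and all letters distinct): W must equal 4. So W=4.
Step 8. [col 5: L + G ≡ K (mod 10)] column 5: given L=6, K=9, carry-in 0, and digits 0,1,2,4,5,6,9 already taken and all letters distinct, L+G≡K (mod 10) forces G=3 ⇒ G=3.
Step 9. [col 6: K + K ≡ R (mod 10)] column 6 reads K+K+carry(0)=R with K=9; with digits 0,1,2,3,4,5,6,9 already taken and all letters distinct, the only value for R is 8, so R=8.

Answer: D=0, G=3, I=2, K=9, L=6, N=1, R=8, W=4, Y=5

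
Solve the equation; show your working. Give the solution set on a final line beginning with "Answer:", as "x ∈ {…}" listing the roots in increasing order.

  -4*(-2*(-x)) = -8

Step 1. [-4*(-2*(-x)) = -8] -4 out front; divide by -4 ⇒ div: -2*(-x) = 2.
Step 2. [-2*(-x) = 2] -2 out front; divide by -2, so div: -x = -1.
Step 3. [-x = -1] flip signs both sides ⇒ neg: x = 1.

Answer: x ∈ {1}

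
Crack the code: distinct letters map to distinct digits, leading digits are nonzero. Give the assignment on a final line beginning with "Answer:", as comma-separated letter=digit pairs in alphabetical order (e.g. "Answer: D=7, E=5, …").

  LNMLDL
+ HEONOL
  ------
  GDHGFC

Step 1. [col 1: L + L ≡ C (mod 10)] no forcing yet in column 1 (carry-in 0); L=4 is free and consistent — try it ⇒ L=4.
Step 2. [col 1: L + L ≡ C (mod 10)] in column 1 we have L+L≡C with carry-in 0; given L=4 and digits 4 already taken and all letters distinct, that pins C to 8. So C=8.
Step 3. [col 2: D + O ≡ F (mod 10)] no forcing yet in column 2 (carry-in 0); O=3 is free and consistent — try it, so O=3.
Step 4. [col 2: D + O ≡ F (mod 10)] column 2 (D + O ≡ F (mod 10), carry-in 0) doesn't pin F yet; pick F=0 and continue ⇒ F=0.
Step 5. [col 2: D + O ≡ F (mod 10)] column 2: given O=3, F=0, carry-in 0, and digits 0,3,4,8 already taken and all letters distinct, D+O≡F (mod 10) forces D=7. So D=7.
Step 6. [col 3: L + N ≡ G (mod 10)] several values work for N in column 3 (L + N ≡ G (mod 10), carry-in 1); try N=1, so N=1.
Step 7. [col 3: L + N ≡ G (mod 10)] column 3 reads L+N+carry(1)=G with L=4, N=1; with digits 0,1,3,4,7,8 already taken and all letters distinct, the only value for G is 6, so G=6.
Step 8. [col 4: M + O ≡ H (mod 10)] column 4 (M + O ≡ H (mod 10), carry-in 0) doesn't pin M yet; pick M=9 and continue, so M=9.
Step 9. [col 4: M + O ≡ H (mod 10)] in column 4 we have M+O≡H with carry-in 0; given M=9, O=3 and digits 0,1,3,4,6,7,8,9 already taken and all letters distinct, that pins H to 2. So H=2.
Step 10. [col 5: N + E ≡ D (mod 10)] from column 5 (N=1, D=7, carry-in 1, digits 0,1,2,3,4,6,7,8,9 already taken and all letters distinct): E must equal 5. So E=5.

Answer: C=8, D=7, E=5, F=0, G=6, H=2, L=4, M=9, N=1, O=3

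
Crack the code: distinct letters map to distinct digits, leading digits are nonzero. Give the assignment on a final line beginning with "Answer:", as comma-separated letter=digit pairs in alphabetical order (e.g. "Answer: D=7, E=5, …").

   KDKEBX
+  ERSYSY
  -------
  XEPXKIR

Step 1. [col 1: X + Y ≡ R (mod 10)] column 1 (X + Y ≡ R (mod 10), carry-in 0) doesn't pin R yet; pick R=6 and continue. So R=6.
Step 2. [col 1: X + Y ≡ R (mod 10)] no forcing yet in column 1 (carry-in 0); X=1 is free and consistent — try it ⇒ X=1.
Step 3. [col 1: X + Y ≡ R (mod 10)] in column 1 we have X+Y≡R with carry-in 0; given X=1, R=6 and digits 1,6 already taken and all letters distinct, that pins Y to 5 ⇒ Y=5.
Step 4. [col 2: B + S ≡ I (mod 10)] several values work for B in column 2 (B + S ≡ I (mod 10), carry-in 0); try B=8, so B=8.
Step 5. [col 2: B + S ≡ I (mod 10)] column 2 (B + S ≡ I (mod 10), carry-in 0) doesn't pin I yet; pick I=0 and continue. So I=0.
Step 6. [col 2: B + S ≡ I (mod 10)] column 2: given B=8, I=0, carry-in 0, and digits 0,1,5,6,8 already taken and all letters distinct, B+S≡I (mod 10) forces S=2 ⇒ S=2.
Step 7. [col 3: E + Y ≡ K (mod 10)] no forcing yet in column 3 (carry-in 1); E=3 is free and consistent — try it. So E=3.
Step 8. [col 3: E + Y ≡ K (mod 10)] from column 3 (E=3, Y=5, carry-in 1, digits 0,1,2,3,5,6,8 already taken and all letters distinct): K must equal 9, so K=9.
Step 9. [col 5: D + R ≡ P (mod 10)] in column 5 we have D+R≡P with carry-in 1; given R=6 and digits 0,1,2,3,5,6,8,9 already taken and all letters distinct, that pins P to 4, so P=4.
Step 10. [col 5: D + R ≡ P (mod 10)] from column 5 (R=6, P=4, carry-in 1, digits 0,1,2,3,4,5,6,8,9 already taken and all letters distinct): D must equal 7 ⇒ D=7.

Answer: B=8, D=7, E=3, I=0, K=9, P=4, R=6, S=2, X=1, Y=5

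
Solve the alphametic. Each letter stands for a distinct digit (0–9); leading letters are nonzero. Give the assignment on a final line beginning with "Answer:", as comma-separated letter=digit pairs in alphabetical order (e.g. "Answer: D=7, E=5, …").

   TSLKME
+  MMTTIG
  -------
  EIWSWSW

Step 1. [col 1: E + G ≡ W (mod 10)] no forcing yet in column 1 (carry-in 0); W=0 is free and consistent — try it, so W=0.
Step 2. [col 1: E + G ≡ W (mod 10)] several values work for G in column 1 (E + G ≡ W (mod 10), carry-in 0); try G=9. So G=9.
Step 3. [col 1: E + G ≡ W (mod 10)] in column 1 we have E+G≡W with carry-in 0; given G=9, W=0 and digits 0,9 already taken and all letters distinct, that pins E to 1. So E=1.
Step 4. [col 2: M + I ≡ S (mod 10)] several values work for I in column 2 (M + I ≡ S (mod 10), carry-in 1); try I=4. So I=4.
Step 5. [col 2: M + I ≡ S (mod 10)] S=2 is one option consistent with column 2 (M + I ≡ S (mod 10), carry-in 1) — take it. So S=2.
Step 6. [col 2: M + I ≡ S (mod 10)] in column 2 we have M+I≡S with carry-in 1; given I=4, S=2 and digits 0,1,2,4,9 already taken and all letters distinct, that pins M to 7. So M=7.
Step 7. [col 3: K + T ≡ W (mod 10)] no forcing yet in column 3 (carry-in 1); K=3 is free and consistent — try it ⇒ K=3.
Step 8. [col 3: K + T ≡ W (mod 10)] column 3: given K=3, W=0, carry-in 1, and digits 0,1,2,3,4,7,9 already taken and all letters distinct, K+T≡W (mod 10) forces T=6, so T=6.
Step 9. [col 4: L + T ≡ S (mod 10)] from column 4 (T=6, S=2, carry-in 1, digits 0,1,2,3,4,6,7,9 already taken and all letters distinct): L must equal 5 ⇒ L=5.

Answer: E=1, G=9, I=4, K=3, L=5, M=7, S=2, T=6, W=0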